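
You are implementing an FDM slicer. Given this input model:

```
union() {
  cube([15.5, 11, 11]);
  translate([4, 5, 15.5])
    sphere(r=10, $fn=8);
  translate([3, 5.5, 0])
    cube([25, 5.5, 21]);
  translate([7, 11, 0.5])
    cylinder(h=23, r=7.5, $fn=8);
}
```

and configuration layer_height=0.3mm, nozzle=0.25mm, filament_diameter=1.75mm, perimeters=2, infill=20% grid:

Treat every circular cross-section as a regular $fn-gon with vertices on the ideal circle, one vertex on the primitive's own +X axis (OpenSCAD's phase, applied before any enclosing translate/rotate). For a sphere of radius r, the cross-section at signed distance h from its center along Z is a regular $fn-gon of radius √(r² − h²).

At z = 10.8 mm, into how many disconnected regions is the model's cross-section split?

1

At z = 10.8 mm: the 15.5×11 cube contributes its full rectangle; the r=10 sphere at (4, 5) slices to a regular 8-gon of circumradius 8.827 (√(r²−h²) with h=4.7 from center); the cube at (3, 5.5) is present — its section is the full 25×5.5 rectangle; the cylinder at (7, 11): section is a regular 8-gon, circumradius r=7.5; Combining (union): the regions partially overlap (shared area 294.64 mm²), so overlapping operands fuse into one piece — 1 connected region. The result has 1 disconnected region.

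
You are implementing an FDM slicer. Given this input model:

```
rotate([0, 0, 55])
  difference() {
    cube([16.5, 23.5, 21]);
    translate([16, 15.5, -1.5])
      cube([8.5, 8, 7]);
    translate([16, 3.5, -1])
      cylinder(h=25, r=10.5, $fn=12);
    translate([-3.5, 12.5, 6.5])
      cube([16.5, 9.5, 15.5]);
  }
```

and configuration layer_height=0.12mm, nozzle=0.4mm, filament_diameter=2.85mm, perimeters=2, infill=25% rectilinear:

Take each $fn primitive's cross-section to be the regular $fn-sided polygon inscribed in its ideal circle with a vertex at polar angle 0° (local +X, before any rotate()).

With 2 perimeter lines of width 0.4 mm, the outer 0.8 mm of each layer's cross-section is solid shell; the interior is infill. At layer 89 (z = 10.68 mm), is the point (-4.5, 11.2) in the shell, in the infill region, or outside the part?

At z = 10.68 mm: the cube is present — its section is the full 16.5×23.5 rectangle; the cube at (16, 15.5) does not reach this height (z outside [-1.5, 5.5]); the r=10.5 cylinder at (16, 3.5) gives a regular 12-gon of circumradius 10.5 (constant along its height); the cube at (-3.5, 12.5) (footprint 16.5×9.5) is included at this height; Subtracting the remaining from the first: starting from the 16.5×23.5 cube, the r=10.5 cylinder at (16, 3.5) partially overlaps it — only the 124.76 mm² overlap (of its 330.75 mm²) is removed, clipping the outline; the 16.5×9.5 cube at (-3.5, 12.5) partially overlaps it — only the 122.61 mm² overlap (of its 156.75 mm²) is removed, clipping the outline — 2 connected regions; (whole slice rotated 55° about Z — lengths, areas and connectivity unchanged). Overall, the cross-section has 2 separate islands. Undo the 55° rotation: the query point maps to (6.593, 10.110) in the un-rotated model frame. The nearest boundary edge runs (10.66, 12.50)→(6.91, 8.75); distance from the point to it = 1.18 mm. (Shell/infill is judged within the island containing the point — the largest one.) The point is inside the cross-section and 1.18 mm from the nearest boundary — more than the 0.8 mm shell width (2 × 0.4), so it's in the infill interior.

infill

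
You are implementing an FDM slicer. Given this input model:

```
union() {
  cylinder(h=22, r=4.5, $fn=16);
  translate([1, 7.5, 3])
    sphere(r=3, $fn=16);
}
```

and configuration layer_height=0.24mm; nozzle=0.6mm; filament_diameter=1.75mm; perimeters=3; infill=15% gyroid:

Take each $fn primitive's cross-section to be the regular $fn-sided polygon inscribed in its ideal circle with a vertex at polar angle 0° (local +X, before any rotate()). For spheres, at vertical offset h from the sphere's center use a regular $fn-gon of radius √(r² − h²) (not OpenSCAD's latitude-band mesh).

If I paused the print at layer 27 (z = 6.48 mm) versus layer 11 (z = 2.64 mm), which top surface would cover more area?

Layer 27 (z = 6.48): the r=4.5 cylinder gives a regular 16-gon of circumradius 4.5 (constant along its height) (area = (16/2)·4.500²·sin(360°/16) = 61.99 mm²); the sphere at (1, 7.5) does not reach this height (|z−center|=3.480 > r=3); Taking the union: only the r=4.5 cylinder is present, so the union is just that shape — area = 61.99 mm². So its area = 61.99 mm². Layer 11 (z = 2.64): the r=4.5 cylinder gives a regular 16-gon of circumradius 4.5 (constant along its height) (area = (16/2)·4.500²·sin(360°/16) = 61.99 mm²); the r=3 sphere at (1, 7.5) slices to a regular 16-gon of circumradius 2.978 (√(r²−h²) with h=0.36 from center) (area = (16/2)·2.978²·sin(360°/16) = 27.16 mm²); Merging all regions: the 2 present regions are separate (no shared area or edge), so areas and boundary lengths simply add and each stays a separate island — area = 89.15 mm². So its area = 89.15 mm². Layer 11 is larger (89.15 vs 61.99 mm²).

layer 11 (z = 2.64 mm)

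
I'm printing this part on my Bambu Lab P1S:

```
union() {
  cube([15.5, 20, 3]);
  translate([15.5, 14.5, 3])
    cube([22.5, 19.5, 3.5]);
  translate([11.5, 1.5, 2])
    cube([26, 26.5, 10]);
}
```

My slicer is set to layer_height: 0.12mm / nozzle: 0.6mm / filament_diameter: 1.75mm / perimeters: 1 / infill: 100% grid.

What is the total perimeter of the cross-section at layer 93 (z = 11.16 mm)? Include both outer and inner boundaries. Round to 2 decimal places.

At z = 11.16 mm: the cube does not reach this height (z outside [0, 3]); the cube at (15.5, 14.5) is absent (z outside [3, 6.5]); the cube at (11.5, 1.5) is present — its section is the full 26×26.5 rectangle (perimeter 105.00 mm); Merging all regions: only the 26×26.5 cube at (11.5, 1.5) is present, so the union is just that shape — boundary = 105.00 mm. Overall, the cross-section is a single solid region. Total boundary length (outer) = 105.00 mm.

105.00 mm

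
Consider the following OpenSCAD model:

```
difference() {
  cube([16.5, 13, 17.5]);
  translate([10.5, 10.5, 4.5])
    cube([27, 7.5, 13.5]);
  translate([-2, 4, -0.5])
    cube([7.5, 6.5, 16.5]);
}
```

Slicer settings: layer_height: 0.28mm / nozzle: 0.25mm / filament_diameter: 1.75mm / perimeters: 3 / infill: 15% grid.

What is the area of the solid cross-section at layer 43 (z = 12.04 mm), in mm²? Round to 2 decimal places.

At z = 12.04 mm: the 16.5×13 cube contributes its full rectangle (area 214.50 mm²); the cube at (10.5, 10.5) (footprint 27×7.5) is included at this height (area 202.50 mm²); the cube at (-2, 4) is present — its section is the full 7.5×6.5 rectangle (area 48.75 mm²); Subtracting the remaining from the first: starting from the 16.5×13 cube (214.50 mm²), the 27×7.5 cube at (10.5, 10.5) partially overlaps it — only the 15.00 mm² overlap (of its 202.50 mm²) is removed, clipping the outline; the 7.5×6.5 cube at (-2, 4) partially overlaps it — only the 35.75 mm² overlap (of its 48.75 mm²) is removed, clipping the outline — area = 163.75 mm². Overall, the cross-section is a single solid region. Net area = 163.75 mm².

163.75 mm²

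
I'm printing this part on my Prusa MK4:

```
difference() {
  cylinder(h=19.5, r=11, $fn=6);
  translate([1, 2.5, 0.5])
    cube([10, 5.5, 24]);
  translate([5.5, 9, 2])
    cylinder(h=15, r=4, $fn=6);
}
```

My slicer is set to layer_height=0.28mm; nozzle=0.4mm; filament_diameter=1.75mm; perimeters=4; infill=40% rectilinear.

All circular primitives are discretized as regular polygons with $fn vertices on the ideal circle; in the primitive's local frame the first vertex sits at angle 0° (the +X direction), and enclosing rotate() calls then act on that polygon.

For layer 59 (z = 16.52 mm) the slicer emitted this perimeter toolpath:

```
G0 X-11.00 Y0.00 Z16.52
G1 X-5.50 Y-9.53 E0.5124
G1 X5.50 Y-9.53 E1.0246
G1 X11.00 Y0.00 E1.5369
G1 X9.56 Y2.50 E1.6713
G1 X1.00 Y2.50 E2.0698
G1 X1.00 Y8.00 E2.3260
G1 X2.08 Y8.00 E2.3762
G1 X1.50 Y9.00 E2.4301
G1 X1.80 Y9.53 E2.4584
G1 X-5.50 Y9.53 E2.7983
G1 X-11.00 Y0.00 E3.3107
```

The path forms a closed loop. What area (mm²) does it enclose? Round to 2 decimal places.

Apply the shoelace formula to the sequence of (X, Y) vertices; enclosed area = 269.73 mm².

269.73 mm²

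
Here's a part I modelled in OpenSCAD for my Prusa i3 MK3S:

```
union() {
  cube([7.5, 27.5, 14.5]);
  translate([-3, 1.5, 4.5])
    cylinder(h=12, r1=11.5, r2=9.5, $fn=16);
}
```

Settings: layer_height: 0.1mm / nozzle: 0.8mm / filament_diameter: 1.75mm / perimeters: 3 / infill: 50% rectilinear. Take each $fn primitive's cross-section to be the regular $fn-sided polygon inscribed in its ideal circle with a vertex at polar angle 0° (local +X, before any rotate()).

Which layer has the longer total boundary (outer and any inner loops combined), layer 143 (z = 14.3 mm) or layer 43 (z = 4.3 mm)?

Layer 143 (z = 14.3): the cube (footprint 7.5×27.5) is included at this height (perimeter 70.00 mm); the cone at (-3, 1.5) contributes a regular 16-gon of circumradius 9.867 (interpolated between r1=11.5 and r2=9.5 at t=0.817) (perimeter = 2·16·9.867·sin(180°/16) = 61.60 mm); Merging all regions: the regions partially overlap (shared area 55.88 mm²), so the edge portions inside another operand are dropped and the merged outline is re-measured after clipping — boundary = 100.39 mm. So its perimeter = 100.39 mm. Layer 43 (z = 4.3): the cube (footprint 7.5×27.5) is included at this height (perimeter 70.00 mm); the cone at (-3, 1.5) is absent (z outside [4.5, 16.5]); Combining (union): only the 7.5×27.5 cube is present, so the union is just that shape — boundary = 70.00 mm. So its perimeter = 70.00 mm. Layer 143 is larger (100.39 vs 70.00 mm).

layer 143 (z = 14.3 mm)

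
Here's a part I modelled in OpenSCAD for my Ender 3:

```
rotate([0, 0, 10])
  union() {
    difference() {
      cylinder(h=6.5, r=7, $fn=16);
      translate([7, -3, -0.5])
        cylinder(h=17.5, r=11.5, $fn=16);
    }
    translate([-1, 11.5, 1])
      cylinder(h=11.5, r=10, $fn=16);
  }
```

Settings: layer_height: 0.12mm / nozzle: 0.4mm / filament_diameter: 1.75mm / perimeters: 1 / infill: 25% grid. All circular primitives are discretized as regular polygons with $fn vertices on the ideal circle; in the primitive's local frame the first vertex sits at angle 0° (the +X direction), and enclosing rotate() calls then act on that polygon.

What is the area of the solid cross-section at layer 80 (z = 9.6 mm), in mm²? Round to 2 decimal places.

At z = 9.6 mm: the cylinder is not intersected at this z (z outside [0, 6.5]); the r=11.5 cylinder at (7, -3) contributes a regular 16-gon of circumradius 11.5 (area = (16/2)·11.500²·sin(360°/16) = 404.88 mm²); After the difference (first − rest): the first operand is absent here, so nothing remains; the r=10 cylinder at (-1, 11.5) gives a regular 16-gon of circumradius 10 (constant along its height) (area = (16/2)·10.000²·sin(360°/16) = 306.15 mm²); Taking the union: only the r=10 cylinder at (-1, 11.5) is present, so the union is just that shape — area = 306.15 mm²; (whole slice rotated 10° about Z — lengths, areas and connectivity unchanged). Overall, the cross-section is a single solid region. Net area = 306.15 mm².

306.15 mm²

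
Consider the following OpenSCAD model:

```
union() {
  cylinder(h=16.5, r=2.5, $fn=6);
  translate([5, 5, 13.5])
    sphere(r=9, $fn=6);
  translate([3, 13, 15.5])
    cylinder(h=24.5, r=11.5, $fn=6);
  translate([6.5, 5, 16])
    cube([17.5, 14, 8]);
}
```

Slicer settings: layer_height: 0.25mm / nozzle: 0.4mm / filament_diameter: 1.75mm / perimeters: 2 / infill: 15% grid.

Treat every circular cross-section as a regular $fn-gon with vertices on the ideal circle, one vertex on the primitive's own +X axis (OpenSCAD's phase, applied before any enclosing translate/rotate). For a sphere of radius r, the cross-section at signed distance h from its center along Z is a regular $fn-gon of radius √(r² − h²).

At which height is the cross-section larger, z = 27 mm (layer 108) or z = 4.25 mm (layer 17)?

Layer 108 (z = 27): the cylinder does not reach this height (z outside [0, 16.5]); the sphere at (5, 5) is absent (|z−center|=13.500 > r=9); the r=11.5 cylinder at (3, 13) contributes a regular 6-gon of circumradius 11.5 (area = (6/2)·11.500²·sin(360°/6) = 343.60 mm²); the cube at (6.5, 5) is absent (z outside [16, 24]); Taking the union: only the r=11.5 cylinder at (3, 13) is present, so the union is just that shape — area = 343.60 mm². So its area = 343.60 mm². Layer 17 (z = 4.25): the cylinder: section is a regular 6-gon, circumradius r=2.5 (area = (6/2)·2.500²·sin(360°/6) = 16.24 mm²); the sphere at (5, 5) is absent (|z−center|=9.250 > r=9); the cylinder at (3, 13) is absent (z outside [15.5, 40]); the cube at (6.5, 5) is absent (z outside [16, 24]); Merging all regions: only the r=2.5 cylinder is present, so the union is just that shape — area = 16.24 mm². So its area = 16.24 mm². Layer 108 is larger (343.60 vs 16.24 mm²).

layer 108 (z = 27 mm)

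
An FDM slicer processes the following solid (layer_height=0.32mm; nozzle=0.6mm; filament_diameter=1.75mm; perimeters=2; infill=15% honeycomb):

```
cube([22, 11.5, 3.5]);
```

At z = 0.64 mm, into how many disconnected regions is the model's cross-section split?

At z = 0.64 mm: the cube (footprint 22×11.5) is included at this height. The result has 1 disconnected region.

1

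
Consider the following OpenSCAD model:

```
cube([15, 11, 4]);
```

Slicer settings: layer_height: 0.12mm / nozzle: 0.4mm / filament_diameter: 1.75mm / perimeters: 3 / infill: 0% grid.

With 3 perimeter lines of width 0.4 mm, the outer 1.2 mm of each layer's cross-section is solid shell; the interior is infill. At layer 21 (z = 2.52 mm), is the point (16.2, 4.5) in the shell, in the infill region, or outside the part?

outside

At z = 2.52 mm: the 15×11 cube contributes its full rectangle. Overall, the cross-section is a single solid region. The nearest boundary edge runs (15.00, 0.00)→(15.00, 11.00); distance from the point to it = 1.20 mm. The point is not inside any of the regions above, so it lies outside the cross-section (1.20 mm from the nearest boundary).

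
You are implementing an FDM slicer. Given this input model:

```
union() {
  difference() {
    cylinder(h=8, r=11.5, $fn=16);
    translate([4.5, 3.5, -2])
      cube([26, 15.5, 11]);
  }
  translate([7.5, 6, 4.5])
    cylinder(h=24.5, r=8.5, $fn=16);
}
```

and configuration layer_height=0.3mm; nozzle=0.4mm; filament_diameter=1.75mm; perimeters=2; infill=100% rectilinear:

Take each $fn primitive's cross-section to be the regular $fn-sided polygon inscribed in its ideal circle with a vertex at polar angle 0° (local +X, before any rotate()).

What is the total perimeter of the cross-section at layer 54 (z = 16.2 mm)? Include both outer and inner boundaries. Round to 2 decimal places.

53.06 mm

At z = 16.2 mm: the cylinder is absent (z outside [0, 8]); the cube at (4.5, 3.5) is not intersected at this z (z outside [-2, 9]); After the difference (first − rest): the first operand is absent here, so nothing remains; the cylinder at (7.5, 6): section is a regular 16-gon, circumradius r=8.5 (perimeter = 2·16·8.500·sin(180°/16) = 53.06 mm); Combining (union): only the r=8.5 cylinder at (7.5, 6) is present, so the union is just that shape — boundary = 53.06 mm. Overall, the cross-section is a single solid region. Total boundary length (outer) = 53.06 mm.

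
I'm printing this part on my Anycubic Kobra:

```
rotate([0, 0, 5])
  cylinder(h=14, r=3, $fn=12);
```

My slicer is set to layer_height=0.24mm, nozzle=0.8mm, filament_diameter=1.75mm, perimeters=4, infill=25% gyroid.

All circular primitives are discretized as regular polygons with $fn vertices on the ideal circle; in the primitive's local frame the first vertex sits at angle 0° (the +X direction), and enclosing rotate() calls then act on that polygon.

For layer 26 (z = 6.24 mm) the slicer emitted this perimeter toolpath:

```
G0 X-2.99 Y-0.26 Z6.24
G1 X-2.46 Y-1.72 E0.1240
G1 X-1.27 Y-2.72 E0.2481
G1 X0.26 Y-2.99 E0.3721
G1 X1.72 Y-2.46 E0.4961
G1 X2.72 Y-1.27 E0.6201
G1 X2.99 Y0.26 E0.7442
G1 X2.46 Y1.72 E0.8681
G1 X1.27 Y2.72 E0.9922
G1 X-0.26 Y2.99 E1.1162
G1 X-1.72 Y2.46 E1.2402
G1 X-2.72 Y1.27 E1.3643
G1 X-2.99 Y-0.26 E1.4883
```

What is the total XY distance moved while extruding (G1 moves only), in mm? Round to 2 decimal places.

18.64 mm

Sum the Euclidean lengths of each G1 segment: total = 18.64 mm.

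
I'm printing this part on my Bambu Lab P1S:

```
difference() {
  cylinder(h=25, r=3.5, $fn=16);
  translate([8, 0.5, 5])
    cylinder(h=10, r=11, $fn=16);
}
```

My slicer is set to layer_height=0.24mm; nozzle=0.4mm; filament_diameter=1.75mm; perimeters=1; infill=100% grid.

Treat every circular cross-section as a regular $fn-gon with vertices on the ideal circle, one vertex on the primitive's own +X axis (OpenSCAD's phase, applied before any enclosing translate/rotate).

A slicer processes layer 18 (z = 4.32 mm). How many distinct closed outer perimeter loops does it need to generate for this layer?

At z = 4.32 mm: the r=3.5 cylinder gives a regular 16-gon of circumradius 3.5 (constant along its height); the cylinder at (8, 0.5) is absent (z outside [5, 15]); After the difference (first − rest): none of the subtracted shapes is present at this height, so the r=3.5 cylinder is unchanged — 1 connected region. The result has 1 disconnected region.

1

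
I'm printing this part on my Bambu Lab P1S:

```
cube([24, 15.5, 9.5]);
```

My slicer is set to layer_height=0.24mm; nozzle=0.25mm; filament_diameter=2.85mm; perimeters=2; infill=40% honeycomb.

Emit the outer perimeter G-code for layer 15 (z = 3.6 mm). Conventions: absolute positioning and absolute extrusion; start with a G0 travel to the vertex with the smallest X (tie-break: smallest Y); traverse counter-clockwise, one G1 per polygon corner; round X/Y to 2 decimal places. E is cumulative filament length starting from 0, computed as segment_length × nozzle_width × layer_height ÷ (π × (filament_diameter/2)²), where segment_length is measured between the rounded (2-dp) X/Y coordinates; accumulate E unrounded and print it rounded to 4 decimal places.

At z = 3.6 mm: the cube is present — its section is the full 24×15.5 rectangle. The outline is a single polygon with 4 vertices. Extrusion per mm of travel: 0.25 × 0.24 / (π × 1.425²) = 0.009405. Accumulating E over each segment gives final E = 0.7430.

G0 X0.00 Y0.00 Z3.60
G1 X24.00 Y0.00 E0.2257
G1 X24.00 Y15.50 E0.3715
G1 X0.00 Y15.50 E0.5972
G1 X0.00 Y0.00 E0.7430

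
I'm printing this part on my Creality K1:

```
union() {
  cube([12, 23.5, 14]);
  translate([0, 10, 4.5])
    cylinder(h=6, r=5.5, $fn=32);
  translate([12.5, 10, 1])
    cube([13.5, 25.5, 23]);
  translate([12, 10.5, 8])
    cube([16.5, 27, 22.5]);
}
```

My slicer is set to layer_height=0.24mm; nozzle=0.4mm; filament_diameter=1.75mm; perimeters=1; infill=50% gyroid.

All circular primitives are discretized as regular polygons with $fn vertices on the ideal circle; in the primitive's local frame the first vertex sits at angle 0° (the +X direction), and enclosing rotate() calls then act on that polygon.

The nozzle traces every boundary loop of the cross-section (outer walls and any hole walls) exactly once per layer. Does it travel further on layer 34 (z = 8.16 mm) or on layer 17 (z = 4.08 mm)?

Layer 34 (z = 8.16): the cube (footprint 12×23.5) is included at this height (perimeter 71.00 mm); the r=5.5 cylinder at (0, 10) gives a regular 32-gon of circumradius 5.5 (constant along its height) (perimeter = 2·32·5.500·sin(180°/32) = 34.50 mm); the cube at (12.5, 10) is present — its section is the full 13.5×25.5 rectangle (perimeter 78.00 mm); the 16.5×27 cube at (12, 10.5) contributes its full rectangle (perimeter 87.00 mm); Combining (union): the regions partially overlap (shared area 384.71 mm²), so the edge portions inside another operand are dropped and the merged outline is re-measured after clipping — boundary = 139.25 mm. So its perimeter = 139.25 mm. Layer 17 (z = 4.08): the 12×23.5 cube contributes its full rectangle (perimeter 71.00 mm); the cylinder at (0, 10) is absent (z outside [4.5, 10.5]); the cube at (12.5, 10) (footprint 13.5×25.5) is included at this height (perimeter 78.00 mm); the cube at (12, 10.5) does not reach this height (z outside [8, 30.5]); Taking the union: the 2 present regions are separate (no shared area or edge), so areas and boundary lengths simply add and each stays a separate island — boundary = 149.00 mm. So its perimeter = 149.00 mm. Layer 17 is larger (149.00 vs 139.25 mm).

layer 17 (z = 4.08 mm)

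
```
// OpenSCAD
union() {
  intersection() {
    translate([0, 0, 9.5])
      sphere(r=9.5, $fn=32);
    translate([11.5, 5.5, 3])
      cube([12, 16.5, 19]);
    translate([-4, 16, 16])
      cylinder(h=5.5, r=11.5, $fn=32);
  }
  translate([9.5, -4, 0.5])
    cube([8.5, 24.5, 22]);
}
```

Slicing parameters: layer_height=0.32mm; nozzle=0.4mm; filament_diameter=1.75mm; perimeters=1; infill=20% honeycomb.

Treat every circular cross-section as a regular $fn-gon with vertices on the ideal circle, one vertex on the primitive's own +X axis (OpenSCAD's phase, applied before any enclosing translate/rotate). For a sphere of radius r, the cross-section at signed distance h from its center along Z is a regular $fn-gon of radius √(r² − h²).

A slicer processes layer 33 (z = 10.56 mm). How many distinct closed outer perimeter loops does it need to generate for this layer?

1

At z = 10.56 mm: the r=9.5 sphere slices to a regular 32-gon of circumradius 9.441 (√(r²−h²) with h=1.06 from center); the cube at (11.5, 5.5) is present — its section is the full 12×16.5 rectangle; the cylinder at (-4, 16) does not reach this height (z outside [16, 21.5]); Keeping only the common overlap: at least one operand is absent at this height, so nothing remains; the cube at (9.5, -4) (footprint 8.5×24.5) is included at this height; Combining (union): only the 8.5×24.5 cube at (9.5, -4) is present, so the union is just that shape — 1 connected region. The result has 1 disconnected region.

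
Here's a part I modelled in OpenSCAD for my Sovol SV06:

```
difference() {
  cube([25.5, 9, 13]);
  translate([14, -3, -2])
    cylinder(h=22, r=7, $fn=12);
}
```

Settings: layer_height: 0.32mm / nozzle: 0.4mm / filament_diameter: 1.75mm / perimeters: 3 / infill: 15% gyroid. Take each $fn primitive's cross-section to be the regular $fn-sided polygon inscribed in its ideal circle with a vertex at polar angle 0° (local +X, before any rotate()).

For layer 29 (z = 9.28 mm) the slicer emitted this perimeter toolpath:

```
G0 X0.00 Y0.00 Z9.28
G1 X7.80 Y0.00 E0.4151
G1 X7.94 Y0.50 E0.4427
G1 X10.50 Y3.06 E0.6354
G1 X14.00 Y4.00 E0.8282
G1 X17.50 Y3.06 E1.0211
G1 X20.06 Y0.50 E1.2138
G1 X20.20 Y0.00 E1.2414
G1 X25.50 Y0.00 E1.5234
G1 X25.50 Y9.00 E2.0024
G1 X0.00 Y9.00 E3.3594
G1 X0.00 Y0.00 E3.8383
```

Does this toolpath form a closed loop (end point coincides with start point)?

Start point (G0): (0.00, 0.00). End point (last G1): the path returns to the start — closed.

yes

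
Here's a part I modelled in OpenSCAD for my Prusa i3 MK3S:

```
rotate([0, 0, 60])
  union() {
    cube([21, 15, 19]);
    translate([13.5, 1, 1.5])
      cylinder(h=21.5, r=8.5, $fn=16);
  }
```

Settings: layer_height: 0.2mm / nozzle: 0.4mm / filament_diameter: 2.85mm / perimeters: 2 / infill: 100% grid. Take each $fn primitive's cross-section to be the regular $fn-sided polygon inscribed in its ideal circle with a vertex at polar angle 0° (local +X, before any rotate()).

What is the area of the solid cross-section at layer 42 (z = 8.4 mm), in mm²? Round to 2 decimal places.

At z = 8.4 mm: the cube is present — its section is the full 21×15 rectangle (area 315.00 mm²); the r=8.5 cylinder at (13.5, 1) gives a regular 16-gon of circumradius 8.5 (constant along its height) (area = (16/2)·8.500²·sin(360°/16) = 221.19 mm²); Taking the union: the regions partially overlap — summed areas 536.19 mm² minus the doubly-counted overlap 124.20 mm² gives 411.99 mm² — area = 411.99 mm²; (whole slice rotated 60° about Z — lengths, areas and connectivity unchanged). Overall, the cross-section is a single solid region. Net area = 411.99 mm².

411.99 mm²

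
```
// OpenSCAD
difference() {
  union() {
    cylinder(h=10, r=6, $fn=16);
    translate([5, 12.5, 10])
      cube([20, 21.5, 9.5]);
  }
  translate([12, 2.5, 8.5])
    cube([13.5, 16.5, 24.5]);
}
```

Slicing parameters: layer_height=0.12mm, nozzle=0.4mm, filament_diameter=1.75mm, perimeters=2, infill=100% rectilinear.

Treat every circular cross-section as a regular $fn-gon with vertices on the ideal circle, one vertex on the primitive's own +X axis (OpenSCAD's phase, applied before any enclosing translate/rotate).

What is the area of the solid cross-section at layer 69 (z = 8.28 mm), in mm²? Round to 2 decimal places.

At z = 8.28 mm: the cylinder: section is a regular 16-gon, circumradius r=6 (area = (16/2)·6.000²·sin(360°/16) = 110.21 mm²); the cube at (5, 12.5) does not reach this height (z outside [10, 19.5]); Merging all regions: only the r=6 cylinder is present, so the union is just that shape — area = 110.21 mm²; the cube at (12, 2.5) is absent (z outside [8.5, 33]); Subtracting the remaining from the first: none of the subtracted shapes is present at this height, so the result so far is unchanged — area = 110.21 mm². Overall, the cross-section is a single solid region. Net area = 110.21 mm².

110.21 mm²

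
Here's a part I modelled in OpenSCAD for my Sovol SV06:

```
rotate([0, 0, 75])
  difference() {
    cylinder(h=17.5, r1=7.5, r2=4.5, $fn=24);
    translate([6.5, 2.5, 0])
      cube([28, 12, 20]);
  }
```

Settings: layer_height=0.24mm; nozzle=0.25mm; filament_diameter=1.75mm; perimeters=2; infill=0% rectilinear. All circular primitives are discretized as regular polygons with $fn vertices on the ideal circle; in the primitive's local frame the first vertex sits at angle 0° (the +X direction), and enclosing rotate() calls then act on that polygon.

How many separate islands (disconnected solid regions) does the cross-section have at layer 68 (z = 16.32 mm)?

At z = 16.32 mm: the cone contributes a regular 24-gon of circumradius 4.702 (interpolated between r1=7.5 and r2=4.5 at t=0.933); the cube at (6.5, 2.5) (footprint 28×12) is included at this height; Taking the first minus the rest: starting from the cone, the 28×12 cube at (6.5, 2.5) misses the remaining region (no effect) — 1 connected region; (rotated 75° about Z; rotation is an isometry so areas/perimeters/island counts are preserved). Overall, the cross-section is a single solid region. Island count = 1.

1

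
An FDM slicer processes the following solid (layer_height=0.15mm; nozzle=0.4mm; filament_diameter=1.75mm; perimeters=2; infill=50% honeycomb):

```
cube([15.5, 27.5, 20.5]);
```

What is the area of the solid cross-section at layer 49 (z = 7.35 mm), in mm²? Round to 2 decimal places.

426.25 mm²

At z = 7.35 mm: the cube (footprint 15.5×27.5) is included at this height (area 426.25 mm²). Overall, the cross-section is a single solid region. Net area = 426.25 mm².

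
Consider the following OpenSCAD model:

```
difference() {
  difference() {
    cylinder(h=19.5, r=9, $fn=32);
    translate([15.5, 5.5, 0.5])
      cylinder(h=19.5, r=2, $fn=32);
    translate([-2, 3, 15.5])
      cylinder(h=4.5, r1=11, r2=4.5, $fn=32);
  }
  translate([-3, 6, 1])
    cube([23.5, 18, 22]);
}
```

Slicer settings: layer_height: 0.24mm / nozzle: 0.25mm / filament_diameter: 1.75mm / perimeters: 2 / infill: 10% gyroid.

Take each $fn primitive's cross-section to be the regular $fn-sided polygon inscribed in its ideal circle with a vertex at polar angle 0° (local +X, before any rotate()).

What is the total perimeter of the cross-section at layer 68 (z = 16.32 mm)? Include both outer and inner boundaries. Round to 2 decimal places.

At z = 16.32 mm: the r=9 cylinder gives a regular 32-gon of circumradius 9 (constant along its height) (perimeter = 2·32·9.000·sin(180°/32) = 56.46 mm); the r=2 cylinder at (15.5, 5.5) gives a regular 32-gon of circumradius 2 (constant along its height) (perimeter = 2·32·2.000·sin(180°/32) = 12.55 mm); the cone at (-2, 3): at t=0.182 of its height the radius interpolates to r₁+(r₂−r₁)t = 9.816, giving a regular 32-gon of that circumradius (perimeter = 2·32·9.816·sin(180°/32) = 61.57 mm); Subtracting the remaining from the first: starting from the r=9 cylinder, the r=2 cylinder at (15.5, 5.5) misses the remaining region (no effect); the cone at (-2, 3) partially overlaps it — only the 207.83 mm² overlap (of its 300.74 mm²) is removed, clipping the outline — boundary = 50.20 mm; the 23.5×18 cube at (-3, 6) contributes its full rectangle (perimeter 83.00 mm); Subtracting the remaining from the first: starting from the result so far, the 23.5×18 cube at (-3, 6) misses the remaining region (no effect) — boundary = 50.20 mm. Overall, the cross-section is a single solid region. Total boundary length (outer) = 50.20 mm.

50.20 mm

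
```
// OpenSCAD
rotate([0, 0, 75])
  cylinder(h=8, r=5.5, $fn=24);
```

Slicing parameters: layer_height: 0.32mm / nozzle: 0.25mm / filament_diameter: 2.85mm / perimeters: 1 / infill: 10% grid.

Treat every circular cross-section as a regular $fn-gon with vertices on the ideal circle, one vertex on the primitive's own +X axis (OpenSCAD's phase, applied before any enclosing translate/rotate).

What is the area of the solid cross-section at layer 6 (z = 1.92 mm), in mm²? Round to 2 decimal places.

At z = 1.92 mm: the cylinder: section is a regular 24-gon, circumradius r=5.5 (area = (24/2)·5.500²·sin(360°/24) = 93.95 mm²); (rotated 75° about Z; rotation is an isometry so areas/perimeters/island counts are preserved). Overall, the cross-section is a single solid region. Net area = 93.95 mm².

93.95 mm²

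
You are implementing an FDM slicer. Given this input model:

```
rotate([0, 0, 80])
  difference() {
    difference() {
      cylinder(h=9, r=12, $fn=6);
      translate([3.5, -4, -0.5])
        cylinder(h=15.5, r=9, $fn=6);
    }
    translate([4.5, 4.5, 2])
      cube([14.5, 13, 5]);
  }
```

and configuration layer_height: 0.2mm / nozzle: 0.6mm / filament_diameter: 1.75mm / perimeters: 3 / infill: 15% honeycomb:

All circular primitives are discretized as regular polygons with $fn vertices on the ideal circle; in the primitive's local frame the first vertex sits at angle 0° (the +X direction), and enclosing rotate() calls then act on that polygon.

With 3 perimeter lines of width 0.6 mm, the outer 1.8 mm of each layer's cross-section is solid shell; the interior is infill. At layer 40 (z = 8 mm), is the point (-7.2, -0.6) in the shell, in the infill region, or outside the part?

At z = 8 mm: the r=12 cylinder gives a regular 6-gon of circumradius 12 (constant along its height); the cylinder at (3.5, -4): section is a regular 6-gon, circumradius r=9; Taking the first minus the rest: starting from the r=12 cylinder, the r=9 cylinder at (3.5, -4) partially overlaps it — only the 175.32 mm² overlap (of its 210.44 mm²) is removed, clipping the outline — 1 connected region; the cube at (4.5, 4.5) is not intersected at this z (z outside [2, 7]); After the difference (first − rest): none of the subtracted shapes is present at this height, so that combined region is unchanged — 1 connected region; (whole slice rotated 80° about Z — lengths, areas and connectivity unchanged). Overall, the cross-section is a single solid region. Undo the 80° rotation: the query point maps to (-1.841, 6.986) in the un-rotated model frame. The nearest boundary edge runs (8.00, 3.79)→(-1.00, 3.79); distance from the point to it = 3.30 mm. The point is inside the cross-section and 3.30 mm from the nearest boundary — more than the 1.8 mm shell width (3 × 0.6), so it's in the infill interior.

infill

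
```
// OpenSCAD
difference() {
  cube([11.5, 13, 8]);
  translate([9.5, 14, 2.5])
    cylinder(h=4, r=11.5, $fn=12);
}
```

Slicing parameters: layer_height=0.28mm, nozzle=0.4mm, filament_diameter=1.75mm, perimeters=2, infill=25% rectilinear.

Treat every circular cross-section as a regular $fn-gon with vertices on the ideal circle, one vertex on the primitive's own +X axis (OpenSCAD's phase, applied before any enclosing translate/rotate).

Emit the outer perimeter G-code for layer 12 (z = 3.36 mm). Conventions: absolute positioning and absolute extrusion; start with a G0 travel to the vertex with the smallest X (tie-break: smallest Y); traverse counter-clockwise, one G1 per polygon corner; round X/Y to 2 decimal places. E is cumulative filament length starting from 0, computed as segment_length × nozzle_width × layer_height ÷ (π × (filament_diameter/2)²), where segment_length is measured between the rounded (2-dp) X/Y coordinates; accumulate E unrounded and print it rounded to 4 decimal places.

At z = 3.36 mm: the 11.5×13 cube contributes its full rectangle; the r=11.5 cylinder at (9.5, 14) gives a regular 12-gon of circumradius 11.5 (constant along its height); After the difference (first − rest): starting from the 11.5×13 cube, the r=11.5 cylinder at (9.5, 14) partially overlaps it — only the 102.98 mm² overlap (of its 396.75 mm²) is removed, clipping the outline — 1 connected region. The outline is a single polygon with 6 vertices. Extrusion per mm of travel: 0.4 × 0.28 / (π × 0.875²) = 0.046564. Accumulating E over each segment gives final E = 1.6604.

G0 X0.00 Y0.00 Z3.36
G1 X11.50 Y0.00 E0.5355
G1 X11.50 Y3.04 E0.6770
G1 X9.50 Y2.50 E0.7735
G1 X3.75 Y4.04 E1.0507
G1 X0.00 Y7.79 E1.2976
G1 X0.00 Y0.00 E1.6604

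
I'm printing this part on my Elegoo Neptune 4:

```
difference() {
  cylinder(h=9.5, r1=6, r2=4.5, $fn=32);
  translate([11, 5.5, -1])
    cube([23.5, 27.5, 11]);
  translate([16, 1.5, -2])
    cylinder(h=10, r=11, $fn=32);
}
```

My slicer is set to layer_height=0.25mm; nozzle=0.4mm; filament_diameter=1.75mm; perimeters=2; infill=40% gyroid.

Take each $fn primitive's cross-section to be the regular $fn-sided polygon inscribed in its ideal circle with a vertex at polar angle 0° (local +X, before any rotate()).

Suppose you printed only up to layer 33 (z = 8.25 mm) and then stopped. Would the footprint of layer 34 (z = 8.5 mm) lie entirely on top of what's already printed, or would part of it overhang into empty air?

entirely on top

Compare the two slices. At z = 8.25: the cone: at t=0.868 of its height the radius interpolates to r₁+(r₂−r₁)t = 4.697, giving a regular 32-gon of that circumradius (area = (32/2)·4.697²·sin(360°/32) = 68.88 mm²); the cube at (11, 5.5) is present — its section is the full 23.5×27.5 rectangle (area 646.25 mm²); the cylinder at (16, 1.5) does not reach this height (z outside [-2, 8]); After the difference (first − rest): starting from the cone (68.88 mm²), the 23.5×27.5 cube at (11, 5.5) misses the remaining region (no effect) — area = 68.88 mm². At z = 8.5: the cone (r1=6→r2=4.5) has section circumradius 4.658 here — a regular 32-gon (area = (32/2)·4.658²·sin(360°/32) = 67.72 mm²); the cube at (11, 5.5) (footprint 23.5×27.5) is included at this height (area 646.25 mm²); the cylinder at (16, 1.5) is not intersected at this z (z outside [-2, 8]); After the difference (first − rest): starting from the cone (67.72 mm²), the 23.5×27.5 cube at (11, 5.5) misses the remaining region (no effect) — area = 67.72 mm². Checking containment: the cross-section at z = 8.5 is a subset of the cross-section at z = 8.25.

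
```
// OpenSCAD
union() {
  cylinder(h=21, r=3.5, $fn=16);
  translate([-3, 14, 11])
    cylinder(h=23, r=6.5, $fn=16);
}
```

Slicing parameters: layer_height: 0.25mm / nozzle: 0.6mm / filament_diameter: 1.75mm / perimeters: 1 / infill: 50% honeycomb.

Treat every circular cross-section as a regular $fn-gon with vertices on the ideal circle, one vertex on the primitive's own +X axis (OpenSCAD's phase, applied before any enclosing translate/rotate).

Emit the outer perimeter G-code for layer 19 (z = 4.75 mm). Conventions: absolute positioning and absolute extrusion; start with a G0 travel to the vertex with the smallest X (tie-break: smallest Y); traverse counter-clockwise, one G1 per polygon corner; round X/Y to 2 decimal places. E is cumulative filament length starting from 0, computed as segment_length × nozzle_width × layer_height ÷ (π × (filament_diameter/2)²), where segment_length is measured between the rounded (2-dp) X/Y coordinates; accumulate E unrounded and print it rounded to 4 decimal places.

G0 X-3.50 Y0.00 Z4.75
G1 X-3.23 Y-1.34 E0.0852
G1 X-2.47 Y-2.47 E0.1702
G1 X-1.34 Y-3.23 E0.2551
G1 X0.00 Y-3.50 E0.3403
G1 X1.34 Y-3.23 E0.4256
G1 X2.47 Y-2.47 E0.5105
G1 X3.23 Y-1.34 E0.5954
G1 X3.50 Y0.00 E0.6807
G1 X3.23 Y1.34 E0.7659
G1 X2.47 Y2.47 E0.8509
G1 X1.34 Y3.23 E0.9358
G1 X0.00 Y3.50 E1.0210
G1 X-1.34 Y3.23 E1.1063
G1 X-2.47 Y2.47 E1.1912
G1 X-3.23 Y1.34 E1.2761
G1 X-3.50 Y0.00 E1.3614

At z = 4.75 mm: the cylinder: section is a regular 16-gon, circumradius r=3.5; the cylinder at (-3, 14) does not reach this height (z outside [11, 34]); Merging all regions: only the r=3.5 cylinder is present, so the union is just that shape — 1 connected region. The outline is a single polygon with 16 vertices. Extrusion per mm of travel: 0.6 × 0.25 / (π × 0.875²) = 0.062363. Accumulating E over each segment gives final E = 1.3614.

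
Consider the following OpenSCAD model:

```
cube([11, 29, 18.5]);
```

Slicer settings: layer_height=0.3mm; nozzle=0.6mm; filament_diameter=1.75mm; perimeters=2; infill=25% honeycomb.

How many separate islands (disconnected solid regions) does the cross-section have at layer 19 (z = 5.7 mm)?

At z = 5.7 mm: the 11×29 cube contributes its full rectangle. Overall, the cross-section is a single solid region. Island count = 1.

1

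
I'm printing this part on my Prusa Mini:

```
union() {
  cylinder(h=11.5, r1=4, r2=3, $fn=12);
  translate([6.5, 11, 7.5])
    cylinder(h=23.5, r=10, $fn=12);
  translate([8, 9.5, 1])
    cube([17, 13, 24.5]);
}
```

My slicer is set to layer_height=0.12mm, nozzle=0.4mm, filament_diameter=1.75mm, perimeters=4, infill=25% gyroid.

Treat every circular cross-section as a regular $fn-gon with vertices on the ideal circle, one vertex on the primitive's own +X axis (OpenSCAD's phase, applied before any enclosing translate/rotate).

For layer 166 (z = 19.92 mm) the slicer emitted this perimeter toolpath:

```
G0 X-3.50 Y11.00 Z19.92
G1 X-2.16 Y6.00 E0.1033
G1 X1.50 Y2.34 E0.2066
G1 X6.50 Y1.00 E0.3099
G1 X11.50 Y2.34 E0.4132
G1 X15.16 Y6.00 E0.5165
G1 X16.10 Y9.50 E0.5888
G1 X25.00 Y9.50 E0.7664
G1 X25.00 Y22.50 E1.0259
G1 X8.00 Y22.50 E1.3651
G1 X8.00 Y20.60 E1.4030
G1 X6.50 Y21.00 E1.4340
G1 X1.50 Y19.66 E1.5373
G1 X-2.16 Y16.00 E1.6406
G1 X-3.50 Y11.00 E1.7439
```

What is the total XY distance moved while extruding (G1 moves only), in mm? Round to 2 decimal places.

Sum the Euclidean lengths of each G1 segment: total = 87.39 mm.

87.39 mm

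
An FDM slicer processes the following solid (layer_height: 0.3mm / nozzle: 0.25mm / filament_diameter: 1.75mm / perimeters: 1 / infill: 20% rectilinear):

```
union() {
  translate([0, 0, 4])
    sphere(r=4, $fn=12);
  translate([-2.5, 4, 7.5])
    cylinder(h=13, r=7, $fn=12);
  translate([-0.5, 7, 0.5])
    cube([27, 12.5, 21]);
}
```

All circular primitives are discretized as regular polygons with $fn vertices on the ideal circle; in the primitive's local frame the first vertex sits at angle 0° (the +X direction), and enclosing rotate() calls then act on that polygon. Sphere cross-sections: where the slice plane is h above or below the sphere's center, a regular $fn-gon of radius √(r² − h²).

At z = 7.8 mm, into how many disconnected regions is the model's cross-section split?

At z = 7.8 mm: the r=4 sphere contributes a regular 12-gon of circumradius √(4²−3.8²) = 1.249; the r=7 cylinder at (-2.5, 4) gives a regular 12-gon of circumradius 7 (constant along its height); the cube at (-0.5, 7) is present — its section is the full 27×12.5 rectangle; Combining (union): the regions partially overlap (shared area 14.17 mm²), so overlapping operands fuse into one piece — 1 connected region. The result has 1 disconnected region.

1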